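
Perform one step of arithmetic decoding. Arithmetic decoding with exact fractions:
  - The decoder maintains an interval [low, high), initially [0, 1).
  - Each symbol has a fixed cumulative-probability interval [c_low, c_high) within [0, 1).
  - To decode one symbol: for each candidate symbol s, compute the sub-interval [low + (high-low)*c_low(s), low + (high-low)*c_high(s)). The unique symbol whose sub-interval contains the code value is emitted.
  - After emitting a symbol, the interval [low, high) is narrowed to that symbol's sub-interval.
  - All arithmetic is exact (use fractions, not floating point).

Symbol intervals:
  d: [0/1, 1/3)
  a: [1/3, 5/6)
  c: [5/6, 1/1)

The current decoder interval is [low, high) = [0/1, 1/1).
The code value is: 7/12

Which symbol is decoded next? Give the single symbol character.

Interval width = high − low = 1/1 − 0/1 = 1/1
Scaled code = (code − low) / width = (7/12 − 0/1) / 1/1 = 7/12
  d: [0/1, 1/3) 
  a: [1/3, 5/6) ← scaled code falls here ✓
  c: [5/6, 1/1) 

Answer: a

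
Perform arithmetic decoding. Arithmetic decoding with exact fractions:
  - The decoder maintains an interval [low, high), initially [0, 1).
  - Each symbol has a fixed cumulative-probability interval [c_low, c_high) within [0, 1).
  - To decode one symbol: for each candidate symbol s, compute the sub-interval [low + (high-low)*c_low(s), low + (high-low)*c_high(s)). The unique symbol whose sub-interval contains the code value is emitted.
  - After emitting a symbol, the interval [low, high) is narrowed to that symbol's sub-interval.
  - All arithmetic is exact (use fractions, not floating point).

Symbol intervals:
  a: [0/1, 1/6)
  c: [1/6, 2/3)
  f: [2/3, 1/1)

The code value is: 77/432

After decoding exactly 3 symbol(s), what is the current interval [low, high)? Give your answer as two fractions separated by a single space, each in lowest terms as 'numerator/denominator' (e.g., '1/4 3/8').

Step 1: interval [0/1, 1/1), width = 1/1 - 0/1 = 1/1
  'a': [0/1 + 1/1*0/1, 0/1 + 1/1*1/6) = [0/1, 1/6)
  'c': [0/1 + 1/1*1/6, 0/1 + 1/1*2/3) = [1/6, 2/3) <- contains code 77/432
  'f': [0/1 + 1/1*2/3, 0/1 + 1/1*1/1) = [2/3, 1/1)
  emit 'c', narrow to [1/6, 2/3)
Step 2: interval [1/6, 2/3), width = 2/3 - 1/6 = 1/2
  'a': [1/6 + 1/2*0/1, 1/6 + 1/2*1/6) = [1/6, 1/4) <- contains code 77/432
  'c': [1/6 + 1/2*1/6, 1/6 + 1/2*2/3) = [1/4, 1/2)
  'f': [1/6 + 1/2*2/3, 1/6 + 1/2*1/1) = [1/2, 2/3)
  emit 'a', narrow to [1/6, 1/4)
Step 3: interval [1/6, 1/4), width = 1/4 - 1/6 = 1/12
  'a': [1/6 + 1/12*0/1, 1/6 + 1/12*1/6) = [1/6, 13/72) <- contains code 77/432
  'c': [1/6 + 1/12*1/6, 1/6 + 1/12*2/3) = [13/72, 2/9)
  'f': [1/6 + 1/12*2/3, 1/6 + 1/12*1/1) = [2/9, 1/4)
  emit 'a', narrow to [1/6, 13/72)

Answer: 1/6 13/72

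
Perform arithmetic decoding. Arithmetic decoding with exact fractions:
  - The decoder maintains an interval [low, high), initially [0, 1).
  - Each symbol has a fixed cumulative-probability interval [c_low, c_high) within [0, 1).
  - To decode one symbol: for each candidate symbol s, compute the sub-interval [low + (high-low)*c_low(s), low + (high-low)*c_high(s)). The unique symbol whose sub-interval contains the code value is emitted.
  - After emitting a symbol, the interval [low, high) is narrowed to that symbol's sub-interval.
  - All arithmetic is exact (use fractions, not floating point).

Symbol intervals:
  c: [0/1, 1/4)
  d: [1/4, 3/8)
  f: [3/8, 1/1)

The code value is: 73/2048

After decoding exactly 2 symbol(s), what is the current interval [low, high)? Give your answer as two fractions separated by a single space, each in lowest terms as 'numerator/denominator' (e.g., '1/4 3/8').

Answer: 0/1 1/16

Derivation:
Step 1: interval [0/1, 1/1), width = 1/1 - 0/1 = 1/1
  'c': [0/1 + 1/1*0/1, 0/1 + 1/1*1/4) = [0/1, 1/4) <- contains code 73/2048
  'd': [0/1 + 1/1*1/4, 0/1 + 1/1*3/8) = [1/4, 3/8)
  'f': [0/1 + 1/1*3/8, 0/1 + 1/1*1/1) = [3/8, 1/1)
  emit 'c', narrow to [0/1, 1/4)
Step 2: interval [0/1, 1/4), width = 1/4 - 0/1 = 1/4
  'c': [0/1 + 1/4*0/1, 0/1 + 1/4*1/4) = [0/1, 1/16) <- contains code 73/2048
  'd': [0/1 + 1/4*1/4, 0/1 + 1/4*3/8) = [1/16, 3/32)
  'f': [0/1 + 1/4*3/8, 0/1 + 1/4*1/1) = [3/32, 1/4)
  emit 'c', narrow to [0/1, 1/16)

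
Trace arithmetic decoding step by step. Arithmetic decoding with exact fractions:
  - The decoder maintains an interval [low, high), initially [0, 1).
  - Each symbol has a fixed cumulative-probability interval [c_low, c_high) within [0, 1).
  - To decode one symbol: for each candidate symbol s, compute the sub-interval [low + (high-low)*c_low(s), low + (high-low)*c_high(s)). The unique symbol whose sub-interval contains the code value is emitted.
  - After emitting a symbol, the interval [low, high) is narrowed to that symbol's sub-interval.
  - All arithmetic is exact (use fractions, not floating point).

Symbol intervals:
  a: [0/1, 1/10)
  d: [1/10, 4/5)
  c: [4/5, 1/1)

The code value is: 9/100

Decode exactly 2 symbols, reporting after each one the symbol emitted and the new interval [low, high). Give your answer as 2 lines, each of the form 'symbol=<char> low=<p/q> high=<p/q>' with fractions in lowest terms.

Step 1: interval [0/1, 1/1), width = 1/1 - 0/1 = 1/1
  'a': [0/1 + 1/1*0/1, 0/1 + 1/1*1/10) = [0/1, 1/10) <- contains code 9/100
  'd': [0/1 + 1/1*1/10, 0/1 + 1/1*4/5) = [1/10, 4/5)
  'c': [0/1 + 1/1*4/5, 0/1 + 1/1*1/1) = [4/5, 1/1)
  emit 'a', narrow to [0/1, 1/10)
Step 2: interval [0/1, 1/10), width = 1/10 - 0/1 = 1/10
  'a': [0/1 + 1/10*0/1, 0/1 + 1/10*1/10) = [0/1, 1/100)
  'd': [0/1 + 1/10*1/10, 0/1 + 1/10*4/5) = [1/100, 2/25)
  'c': [0/1 + 1/10*4/5, 0/1 + 1/10*1/1) = [2/25, 1/10) <- contains code 9/100
  emit 'c', narrow to [2/25, 1/10)

Answer: symbol=a low=0/1 high=1/10
symbol=c low=2/25 high=1/10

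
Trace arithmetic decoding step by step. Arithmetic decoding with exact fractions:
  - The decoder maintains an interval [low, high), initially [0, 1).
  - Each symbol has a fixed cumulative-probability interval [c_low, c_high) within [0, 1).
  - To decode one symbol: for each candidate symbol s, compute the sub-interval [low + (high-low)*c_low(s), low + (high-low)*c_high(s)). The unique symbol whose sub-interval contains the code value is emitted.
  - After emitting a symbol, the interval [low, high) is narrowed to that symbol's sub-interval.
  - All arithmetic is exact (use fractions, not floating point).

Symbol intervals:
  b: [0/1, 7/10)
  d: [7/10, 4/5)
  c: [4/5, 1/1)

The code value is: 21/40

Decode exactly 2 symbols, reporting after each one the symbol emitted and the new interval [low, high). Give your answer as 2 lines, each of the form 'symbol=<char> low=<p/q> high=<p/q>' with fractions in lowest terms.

Answer: symbol=b low=0/1 high=7/10
symbol=d low=49/100 high=14/25

Derivation:
Step 1: interval [0/1, 1/1), width = 1/1 - 0/1 = 1/1
  'b': [0/1 + 1/1*0/1, 0/1 + 1/1*7/10) = [0/1, 7/10) <- contains code 21/40
  'd': [0/1 + 1/1*7/10, 0/1 + 1/1*4/5) = [7/10, 4/5)
  'c': [0/1 + 1/1*4/5, 0/1 + 1/1*1/1) = [4/5, 1/1)
  emit 'b', narrow to [0/1, 7/10)
Step 2: interval [0/1, 7/10), width = 7/10 - 0/1 = 7/10
  'b': [0/1 + 7/10*0/1, 0/1 + 7/10*7/10) = [0/1, 49/100)
  'd': [0/1 + 7/10*7/10, 0/1 + 7/10*4/5) = [49/100, 14/25) <- contains code 21/40
  'c': [0/1 + 7/10*4/5, 0/1 + 7/10*1/1) = [14/25, 7/10)
  emit 'd', narrow to [49/100, 14/25)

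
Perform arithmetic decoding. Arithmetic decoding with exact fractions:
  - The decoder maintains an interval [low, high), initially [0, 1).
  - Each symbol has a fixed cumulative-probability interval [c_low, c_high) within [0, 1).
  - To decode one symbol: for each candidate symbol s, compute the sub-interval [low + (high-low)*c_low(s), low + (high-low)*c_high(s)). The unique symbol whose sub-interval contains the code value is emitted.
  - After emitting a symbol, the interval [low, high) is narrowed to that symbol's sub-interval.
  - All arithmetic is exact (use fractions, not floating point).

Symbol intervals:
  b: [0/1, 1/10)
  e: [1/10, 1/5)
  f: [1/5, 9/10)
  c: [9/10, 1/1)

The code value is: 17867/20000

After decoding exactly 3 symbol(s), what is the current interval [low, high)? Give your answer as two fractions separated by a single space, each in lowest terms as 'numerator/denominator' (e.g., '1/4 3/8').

Step 1: interval [0/1, 1/1), width = 1/1 - 0/1 = 1/1
  'b': [0/1 + 1/1*0/1, 0/1 + 1/1*1/10) = [0/1, 1/10)
  'e': [0/1 + 1/1*1/10, 0/1 + 1/1*1/5) = [1/10, 1/5)
  'f': [0/1 + 1/1*1/5, 0/1 + 1/1*9/10) = [1/5, 9/10) <- contains code 17867/20000
  'c': [0/1 + 1/1*9/10, 0/1 + 1/1*1/1) = [9/10, 1/1)
  emit 'f', narrow to [1/5, 9/10)
Step 2: interval [1/5, 9/10), width = 9/10 - 1/5 = 7/10
  'b': [1/5 + 7/10*0/1, 1/5 + 7/10*1/10) = [1/5, 27/100)
  'e': [1/5 + 7/10*1/10, 1/5 + 7/10*1/5) = [27/100, 17/50)
  'f': [1/5 + 7/10*1/5, 1/5 + 7/10*9/10) = [17/50, 83/100)
  'c': [1/5 + 7/10*9/10, 1/5 + 7/10*1/1) = [83/100, 9/10) <- contains code 17867/20000
  emit 'c', narrow to [83/100, 9/10)
Step 3: interval [83/100, 9/10), width = 9/10 - 83/100 = 7/100
  'b': [83/100 + 7/100*0/1, 83/100 + 7/100*1/10) = [83/100, 837/1000)
  'e': [83/100 + 7/100*1/10, 83/100 + 7/100*1/5) = [837/1000, 211/250)
  'f': [83/100 + 7/100*1/5, 83/100 + 7/100*9/10) = [211/250, 893/1000)
  'c': [83/100 + 7/100*9/10, 83/100 + 7/100*1/1) = [893/1000, 9/10) <- contains code 17867/20000
  emit 'c', narrow to [893/1000, 9/10)

Answer: 893/1000 9/10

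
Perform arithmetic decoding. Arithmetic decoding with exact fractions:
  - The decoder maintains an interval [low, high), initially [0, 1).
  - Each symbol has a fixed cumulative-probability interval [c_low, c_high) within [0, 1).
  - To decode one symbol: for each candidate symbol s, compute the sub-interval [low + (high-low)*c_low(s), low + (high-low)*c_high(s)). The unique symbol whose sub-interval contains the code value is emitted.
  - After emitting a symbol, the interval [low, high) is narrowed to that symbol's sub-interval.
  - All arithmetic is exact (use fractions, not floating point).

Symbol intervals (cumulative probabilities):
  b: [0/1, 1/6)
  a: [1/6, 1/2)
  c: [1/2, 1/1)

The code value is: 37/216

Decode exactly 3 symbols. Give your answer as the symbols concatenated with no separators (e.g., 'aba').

Step 1: interval [0/1, 1/1), width = 1/1 - 0/1 = 1/1
  'b': [0/1 + 1/1*0/1, 0/1 + 1/1*1/6) = [0/1, 1/6)
  'a': [0/1 + 1/1*1/6, 0/1 + 1/1*1/2) = [1/6, 1/2) <- contains code 37/216
  'c': [0/1 + 1/1*1/2, 0/1 + 1/1*1/1) = [1/2, 1/1)
  emit 'a', narrow to [1/6, 1/2)
Step 2: interval [1/6, 1/2), width = 1/2 - 1/6 = 1/3
  'b': [1/6 + 1/3*0/1, 1/6 + 1/3*1/6) = [1/6, 2/9) <- contains code 37/216
  'a': [1/6 + 1/3*1/6, 1/6 + 1/3*1/2) = [2/9, 1/3)
  'c': [1/6 + 1/3*1/2, 1/6 + 1/3*1/1) = [1/3, 1/2)
  emit 'b', narrow to [1/6, 2/9)
Step 3: interval [1/6, 2/9), width = 2/9 - 1/6 = 1/18
  'b': [1/6 + 1/18*0/1, 1/6 + 1/18*1/6) = [1/6, 19/108) <- contains code 37/216
  'a': [1/6 + 1/18*1/6, 1/6 + 1/18*1/2) = [19/108, 7/36)
  'c': [1/6 + 1/18*1/2, 1/6 + 1/18*1/1) = [7/36, 2/9)
  emit 'b', narrow to [1/6, 19/108)

Answer: abb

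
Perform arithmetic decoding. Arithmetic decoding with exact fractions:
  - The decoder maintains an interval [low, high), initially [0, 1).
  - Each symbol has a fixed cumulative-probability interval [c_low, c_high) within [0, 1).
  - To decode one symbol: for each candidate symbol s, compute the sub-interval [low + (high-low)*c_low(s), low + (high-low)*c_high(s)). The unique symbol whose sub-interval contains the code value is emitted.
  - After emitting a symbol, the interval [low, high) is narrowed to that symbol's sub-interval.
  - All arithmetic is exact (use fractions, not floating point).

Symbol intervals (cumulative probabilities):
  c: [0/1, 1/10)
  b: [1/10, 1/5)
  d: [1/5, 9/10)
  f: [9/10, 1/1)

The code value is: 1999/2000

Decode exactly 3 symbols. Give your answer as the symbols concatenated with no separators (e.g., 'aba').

Step 1: interval [0/1, 1/1), width = 1/1 - 0/1 = 1/1
  'c': [0/1 + 1/1*0/1, 0/1 + 1/1*1/10) = [0/1, 1/10)
  'b': [0/1 + 1/1*1/10, 0/1 + 1/1*1/5) = [1/10, 1/5)
  'd': [0/1 + 1/1*1/5, 0/1 + 1/1*9/10) = [1/5, 9/10)
  'f': [0/1 + 1/1*9/10, 0/1 + 1/1*1/1) = [9/10, 1/1) <- contains code 1999/2000
  emit 'f', narrow to [9/10, 1/1)
Step 2: interval [9/10, 1/1), width = 1/1 - 9/10 = 1/10
  'c': [9/10 + 1/10*0/1, 9/10 + 1/10*1/10) = [9/10, 91/100)
  'b': [9/10 + 1/10*1/10, 9/10 + 1/10*1/5) = [91/100, 23/25)
  'd': [9/10 + 1/10*1/5, 9/10 + 1/10*9/10) = [23/25, 99/100)
  'f': [9/10 + 1/10*9/10, 9/10 + 1/10*1/1) = [99/100, 1/1) <- contains code 1999/2000
  emit 'f', narrow to [99/100, 1/1)
Step 3: interval [99/100, 1/1), width = 1/1 - 99/100 = 1/100
  'c': [99/100 + 1/100*0/1, 99/100 + 1/100*1/10) = [99/100, 991/1000)
  'b': [99/100 + 1/100*1/10, 99/100 + 1/100*1/5) = [991/1000, 124/125)
  'd': [99/100 + 1/100*1/5, 99/100 + 1/100*9/10) = [124/125, 999/1000)
  'f': [99/100 + 1/100*9/10, 99/100 + 1/100*1/1) = [999/1000, 1/1) <- contains code 1999/2000
  emit 'f', narrow to [999/1000, 1/1)

Answer: fff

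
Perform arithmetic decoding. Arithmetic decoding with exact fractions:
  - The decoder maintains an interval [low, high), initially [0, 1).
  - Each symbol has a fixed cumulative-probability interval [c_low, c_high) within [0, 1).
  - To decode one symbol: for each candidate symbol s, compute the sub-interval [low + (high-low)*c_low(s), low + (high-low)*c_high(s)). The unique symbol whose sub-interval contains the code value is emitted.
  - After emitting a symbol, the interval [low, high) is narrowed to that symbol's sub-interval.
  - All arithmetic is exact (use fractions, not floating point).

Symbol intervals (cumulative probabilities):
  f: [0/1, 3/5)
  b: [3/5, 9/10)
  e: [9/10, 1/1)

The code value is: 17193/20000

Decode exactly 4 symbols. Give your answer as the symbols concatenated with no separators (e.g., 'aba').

Step 1: interval [0/1, 1/1), width = 1/1 - 0/1 = 1/1
  'f': [0/1 + 1/1*0/1, 0/1 + 1/1*3/5) = [0/1, 3/5)
  'b': [0/1 + 1/1*3/5, 0/1 + 1/1*9/10) = [3/5, 9/10) <- contains code 17193/20000
  'e': [0/1 + 1/1*9/10, 0/1 + 1/1*1/1) = [9/10, 1/1)
  emit 'b', narrow to [3/5, 9/10)
Step 2: interval [3/5, 9/10), width = 9/10 - 3/5 = 3/10
  'f': [3/5 + 3/10*0/1, 3/5 + 3/10*3/5) = [3/5, 39/50)
  'b': [3/5 + 3/10*3/5, 3/5 + 3/10*9/10) = [39/50, 87/100) <- contains code 17193/20000
  'e': [3/5 + 3/10*9/10, 3/5 + 3/10*1/1) = [87/100, 9/10)
  emit 'b', narrow to [39/50, 87/100)
Step 3: interval [39/50, 87/100), width = 87/100 - 39/50 = 9/100
  'f': [39/50 + 9/100*0/1, 39/50 + 9/100*3/5) = [39/50, 417/500)
  'b': [39/50 + 9/100*3/5, 39/50 + 9/100*9/10) = [417/500, 861/1000) <- contains code 17193/20000
  'e': [39/50 + 9/100*9/10, 39/50 + 9/100*1/1) = [861/1000, 87/100)
  emit 'b', narrow to [417/500, 861/1000)
Step 4: interval [417/500, 861/1000), width = 861/1000 - 417/500 = 27/1000
  'f': [417/500 + 27/1000*0/1, 417/500 + 27/1000*3/5) = [417/500, 4251/5000)
  'b': [417/500 + 27/1000*3/5, 417/500 + 27/1000*9/10) = [4251/5000, 8583/10000)
  'e': [417/500 + 27/1000*9/10, 417/500 + 27/1000*1/1) = [8583/10000, 861/1000) <- contains code 17193/20000
  emit 'e', narrow to [8583/10000, 861/1000)

Answer: bbbe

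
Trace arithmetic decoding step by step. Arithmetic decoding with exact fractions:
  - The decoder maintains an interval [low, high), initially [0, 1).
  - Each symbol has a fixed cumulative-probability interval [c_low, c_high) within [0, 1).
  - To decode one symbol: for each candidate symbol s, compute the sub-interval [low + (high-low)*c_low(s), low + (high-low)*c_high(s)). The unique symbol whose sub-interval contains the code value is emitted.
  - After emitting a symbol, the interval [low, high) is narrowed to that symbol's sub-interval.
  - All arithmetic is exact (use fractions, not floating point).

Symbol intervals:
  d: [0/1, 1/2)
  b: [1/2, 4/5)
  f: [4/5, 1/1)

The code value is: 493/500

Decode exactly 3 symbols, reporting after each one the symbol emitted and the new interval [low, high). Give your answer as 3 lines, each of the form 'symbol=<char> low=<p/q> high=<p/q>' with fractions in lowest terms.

Answer: symbol=f low=4/5 high=1/1
symbol=f low=24/25 high=1/1
symbol=b low=49/50 high=124/125

Derivation:
Step 1: interval [0/1, 1/1), width = 1/1 - 0/1 = 1/1
  'd': [0/1 + 1/1*0/1, 0/1 + 1/1*1/2) = [0/1, 1/2)
  'b': [0/1 + 1/1*1/2, 0/1 + 1/1*4/5) = [1/2, 4/5)
  'f': [0/1 + 1/1*4/5, 0/1 + 1/1*1/1) = [4/5, 1/1) <- contains code 493/500
  emit 'f', narrow to [4/5, 1/1)
Step 2: interval [4/5, 1/1), width = 1/1 - 4/5 = 1/5
  'd': [4/5 + 1/5*0/1, 4/5 + 1/5*1/2) = [4/5, 9/10)
  'b': [4/5 + 1/5*1/2, 4/5 + 1/5*4/5) = [9/10, 24/25)
  'f': [4/5 + 1/5*4/5, 4/5 + 1/5*1/1) = [24/25, 1/1) <- contains code 493/500
  emit 'f', narrow to [24/25, 1/1)
Step 3: interval [24/25, 1/1), width = 1/1 - 24/25 = 1/25
  'd': [24/25 + 1/25*0/1, 24/25 + 1/25*1/2) = [24/25, 49/50)
  'b': [24/25 + 1/25*1/2, 24/25 + 1/25*4/5) = [49/50, 124/125) <- contains code 493/500
  'f': [24/25 + 1/25*4/5, 24/25 + 1/25*1/1) = [124/125, 1/1)
  emit 'b', narrow to [49/50, 124/125)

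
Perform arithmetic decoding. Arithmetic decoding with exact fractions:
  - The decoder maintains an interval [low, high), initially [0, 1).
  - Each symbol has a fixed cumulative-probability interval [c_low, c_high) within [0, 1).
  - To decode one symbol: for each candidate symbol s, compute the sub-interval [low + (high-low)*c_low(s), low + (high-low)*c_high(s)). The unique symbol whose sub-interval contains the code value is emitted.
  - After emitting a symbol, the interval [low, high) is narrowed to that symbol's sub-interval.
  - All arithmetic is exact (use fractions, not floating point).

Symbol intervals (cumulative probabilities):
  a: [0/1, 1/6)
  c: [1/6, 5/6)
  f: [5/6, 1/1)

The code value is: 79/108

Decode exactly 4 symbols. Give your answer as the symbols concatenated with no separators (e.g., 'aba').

Answer: cfac

Derivation:
Step 1: interval [0/1, 1/1), width = 1/1 - 0/1 = 1/1
  'a': [0/1 + 1/1*0/1, 0/1 + 1/1*1/6) = [0/1, 1/6)
  'c': [0/1 + 1/1*1/6, 0/1 + 1/1*5/6) = [1/6, 5/6) <- contains code 79/108
  'f': [0/1 + 1/1*5/6, 0/1 + 1/1*1/1) = [5/6, 1/1)
  emit 'c', narrow to [1/6, 5/6)
Step 2: interval [1/6, 5/6), width = 5/6 - 1/6 = 2/3
  'a': [1/6 + 2/3*0/1, 1/6 + 2/3*1/6) = [1/6, 5/18)
  'c': [1/6 + 2/3*1/6, 1/6 + 2/3*5/6) = [5/18, 13/18)
  'f': [1/6 + 2/3*5/6, 1/6 + 2/3*1/1) = [13/18, 5/6) <- contains code 79/108
  emit 'f', narrow to [13/18, 5/6)
Step 3: interval [13/18, 5/6), width = 5/6 - 13/18 = 1/9
  'a': [13/18 + 1/9*0/1, 13/18 + 1/9*1/6) = [13/18, 20/27) <- contains code 79/108
  'c': [13/18 + 1/9*1/6, 13/18 + 1/9*5/6) = [20/27, 22/27)
  'f': [13/18 + 1/9*5/6, 13/18 + 1/9*1/1) = [22/27, 5/6)
  emit 'a', narrow to [13/18, 20/27)
Step 4: interval [13/18, 20/27), width = 20/27 - 13/18 = 1/54
  'a': [13/18 + 1/54*0/1, 13/18 + 1/54*1/6) = [13/18, 235/324)
  'c': [13/18 + 1/54*1/6, 13/18 + 1/54*5/6) = [235/324, 239/324) <- contains code 79/108
  'f': [13/18 + 1/54*5/6, 13/18 + 1/54*1/1) = [239/324, 20/27)
  emit 'c', narrow to [235/324, 239/324)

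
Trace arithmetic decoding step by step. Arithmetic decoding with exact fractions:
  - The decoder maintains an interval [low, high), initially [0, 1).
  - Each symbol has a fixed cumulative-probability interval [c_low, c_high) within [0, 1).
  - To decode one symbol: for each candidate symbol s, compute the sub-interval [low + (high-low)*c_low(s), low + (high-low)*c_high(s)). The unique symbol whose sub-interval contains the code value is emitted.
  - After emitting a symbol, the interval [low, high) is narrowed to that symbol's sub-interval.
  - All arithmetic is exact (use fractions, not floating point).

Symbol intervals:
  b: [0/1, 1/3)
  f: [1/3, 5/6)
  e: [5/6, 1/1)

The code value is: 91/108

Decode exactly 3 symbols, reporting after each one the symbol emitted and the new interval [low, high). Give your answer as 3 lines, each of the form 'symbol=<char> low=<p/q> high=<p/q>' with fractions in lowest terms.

Step 1: interval [0/1, 1/1), width = 1/1 - 0/1 = 1/1
  'b': [0/1 + 1/1*0/1, 0/1 + 1/1*1/3) = [0/1, 1/3)
  'f': [0/1 + 1/1*1/3, 0/1 + 1/1*5/6) = [1/3, 5/6)
  'e': [0/1 + 1/1*5/6, 0/1 + 1/1*1/1) = [5/6, 1/1) <- contains code 91/108
  emit 'e', narrow to [5/6, 1/1)
Step 2: interval [5/6, 1/1), width = 1/1 - 5/6 = 1/6
  'b': [5/6 + 1/6*0/1, 5/6 + 1/6*1/3) = [5/6, 8/9) <- contains code 91/108
  'f': [5/6 + 1/6*1/3, 5/6 + 1/6*5/6) = [8/9, 35/36)
  'e': [5/6 + 1/6*5/6, 5/6 + 1/6*1/1) = [35/36, 1/1)
  emit 'b', narrow to [5/6, 8/9)
Step 3: interval [5/6, 8/9), width = 8/9 - 5/6 = 1/18
  'b': [5/6 + 1/18*0/1, 5/6 + 1/18*1/3) = [5/6, 23/27) <- contains code 91/108
  'f': [5/6 + 1/18*1/3, 5/6 + 1/18*5/6) = [23/27, 95/108)
  'e': [5/6 + 1/18*5/6, 5/6 + 1/18*1/1) = [95/108, 8/9)
  emit 'b', narrow to [5/6, 23/27)

Answer: symbol=e low=5/6 high=1/1
symbol=b low=5/6 high=8/9
symbol=b low=5/6 high=23/27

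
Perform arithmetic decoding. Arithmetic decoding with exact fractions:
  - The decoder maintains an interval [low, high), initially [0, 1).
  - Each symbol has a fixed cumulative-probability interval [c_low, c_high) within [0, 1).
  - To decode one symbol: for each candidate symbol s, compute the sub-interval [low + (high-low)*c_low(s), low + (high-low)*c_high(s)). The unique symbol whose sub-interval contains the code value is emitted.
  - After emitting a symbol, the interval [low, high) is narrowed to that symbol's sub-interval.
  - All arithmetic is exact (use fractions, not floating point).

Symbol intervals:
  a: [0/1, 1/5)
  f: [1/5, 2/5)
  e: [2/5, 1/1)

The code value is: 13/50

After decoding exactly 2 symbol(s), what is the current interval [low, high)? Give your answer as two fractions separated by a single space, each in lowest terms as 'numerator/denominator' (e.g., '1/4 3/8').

Step 1: interval [0/1, 1/1), width = 1/1 - 0/1 = 1/1
  'a': [0/1 + 1/1*0/1, 0/1 + 1/1*1/5) = [0/1, 1/5)
  'f': [0/1 + 1/1*1/5, 0/1 + 1/1*2/5) = [1/5, 2/5) <- contains code 13/50
  'e': [0/1 + 1/1*2/5, 0/1 + 1/1*1/1) = [2/5, 1/1)
  emit 'f', narrow to [1/5, 2/5)
Step 2: interval [1/5, 2/5), width = 2/5 - 1/5 = 1/5
  'a': [1/5 + 1/5*0/1, 1/5 + 1/5*1/5) = [1/5, 6/25)
  'f': [1/5 + 1/5*1/5, 1/5 + 1/5*2/5) = [6/25, 7/25) <- contains code 13/50
  'e': [1/5 + 1/5*2/5, 1/5 + 1/5*1/1) = [7/25, 2/5)
  emit 'f', narrow to [6/25, 7/25)

Answer: 6/25 7/25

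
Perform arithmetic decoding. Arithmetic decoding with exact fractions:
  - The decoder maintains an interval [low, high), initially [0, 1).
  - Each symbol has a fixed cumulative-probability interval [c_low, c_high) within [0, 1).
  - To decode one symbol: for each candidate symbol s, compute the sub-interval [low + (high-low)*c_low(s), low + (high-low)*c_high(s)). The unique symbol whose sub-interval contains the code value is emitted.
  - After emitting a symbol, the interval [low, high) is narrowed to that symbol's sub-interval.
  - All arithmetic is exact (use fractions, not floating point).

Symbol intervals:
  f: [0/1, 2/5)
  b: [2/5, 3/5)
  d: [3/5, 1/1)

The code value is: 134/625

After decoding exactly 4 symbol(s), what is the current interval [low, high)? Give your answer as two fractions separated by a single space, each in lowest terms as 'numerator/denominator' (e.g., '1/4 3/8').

Step 1: interval [0/1, 1/1), width = 1/1 - 0/1 = 1/1
  'f': [0/1 + 1/1*0/1, 0/1 + 1/1*2/5) = [0/1, 2/5) <- contains code 134/625
  'b': [0/1 + 1/1*2/5, 0/1 + 1/1*3/5) = [2/5, 3/5)
  'd': [0/1 + 1/1*3/5, 0/1 + 1/1*1/1) = [3/5, 1/1)
  emit 'f', narrow to [0/1, 2/5)
Step 2: interval [0/1, 2/5), width = 2/5 - 0/1 = 2/5
  'f': [0/1 + 2/5*0/1, 0/1 + 2/5*2/5) = [0/1, 4/25)
  'b': [0/1 + 2/5*2/5, 0/1 + 2/5*3/5) = [4/25, 6/25) <- contains code 134/625
  'd': [0/1 + 2/5*3/5, 0/1 + 2/5*1/1) = [6/25, 2/5)
  emit 'b', narrow to [4/25, 6/25)
Step 3: interval [4/25, 6/25), width = 6/25 - 4/25 = 2/25
  'f': [4/25 + 2/25*0/1, 4/25 + 2/25*2/5) = [4/25, 24/125)
  'b': [4/25 + 2/25*2/5, 4/25 + 2/25*3/5) = [24/125, 26/125)
  'd': [4/25 + 2/25*3/5, 4/25 + 2/25*1/1) = [26/125, 6/25) <- contains code 134/625
  emit 'd', narrow to [26/125, 6/25)
Step 4: interval [26/125, 6/25), width = 6/25 - 26/125 = 4/125
  'f': [26/125 + 4/125*0/1, 26/125 + 4/125*2/5) = [26/125, 138/625) <- contains code 134/625
  'b': [26/125 + 4/125*2/5, 26/125 + 4/125*3/5) = [138/625, 142/625)
  'd': [26/125 + 4/125*3/5, 26/125 + 4/125*1/1) = [142/625, 6/25)
  emit 'f', narrow to [26/125, 138/625)

Answer: 26/125 138/625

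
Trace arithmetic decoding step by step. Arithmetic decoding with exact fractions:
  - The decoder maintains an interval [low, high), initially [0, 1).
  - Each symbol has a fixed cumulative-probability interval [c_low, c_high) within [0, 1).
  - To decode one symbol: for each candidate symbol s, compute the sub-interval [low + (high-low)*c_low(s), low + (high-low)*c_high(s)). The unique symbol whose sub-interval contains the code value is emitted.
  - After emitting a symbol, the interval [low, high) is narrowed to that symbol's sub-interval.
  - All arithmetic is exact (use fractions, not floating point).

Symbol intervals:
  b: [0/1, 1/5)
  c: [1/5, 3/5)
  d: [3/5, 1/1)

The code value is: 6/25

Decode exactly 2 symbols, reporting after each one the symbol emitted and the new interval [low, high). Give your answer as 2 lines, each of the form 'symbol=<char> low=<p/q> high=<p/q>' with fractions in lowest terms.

Answer: symbol=c low=1/5 high=3/5
symbol=b low=1/5 high=7/25

Derivation:
Step 1: interval [0/1, 1/1), width = 1/1 - 0/1 = 1/1
  'b': [0/1 + 1/1*0/1, 0/1 + 1/1*1/5) = [0/1, 1/5)
  'c': [0/1 + 1/1*1/5, 0/1 + 1/1*3/5) = [1/5, 3/5) <- contains code 6/25
  'd': [0/1 + 1/1*3/5, 0/1 + 1/1*1/1) = [3/5, 1/1)
  emit 'c', narrow to [1/5, 3/5)
Step 2: interval [1/5, 3/5), width = 3/5 - 1/5 = 2/5
  'b': [1/5 + 2/5*0/1, 1/5 + 2/5*1/5) = [1/5, 7/25) <- contains code 6/25
  'c': [1/5 + 2/5*1/5, 1/5 + 2/5*3/5) = [7/25, 11/25)
  'd': [1/5 + 2/5*3/5, 1/5 + 2/5*1/1) = [11/25, 3/5)
  emit 'b', narrow to [1/5, 7/25)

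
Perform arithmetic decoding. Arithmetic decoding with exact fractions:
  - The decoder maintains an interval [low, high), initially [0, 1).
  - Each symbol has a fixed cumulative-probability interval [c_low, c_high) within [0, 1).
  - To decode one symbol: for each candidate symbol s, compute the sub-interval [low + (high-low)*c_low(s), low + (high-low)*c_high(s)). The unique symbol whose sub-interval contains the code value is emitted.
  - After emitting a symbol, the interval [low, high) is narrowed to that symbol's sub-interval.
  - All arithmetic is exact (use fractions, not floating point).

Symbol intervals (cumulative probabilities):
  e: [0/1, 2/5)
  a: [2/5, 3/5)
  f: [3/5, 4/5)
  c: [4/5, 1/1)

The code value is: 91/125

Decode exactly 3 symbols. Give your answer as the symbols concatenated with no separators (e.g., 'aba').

Step 1: interval [0/1, 1/1), width = 1/1 - 0/1 = 1/1
  'e': [0/1 + 1/1*0/1, 0/1 + 1/1*2/5) = [0/1, 2/5)
  'a': [0/1 + 1/1*2/5, 0/1 + 1/1*3/5) = [2/5, 3/5)
  'f': [0/1 + 1/1*3/5, 0/1 + 1/1*4/5) = [3/5, 4/5) <- contains code 91/125
  'c': [0/1 + 1/1*4/5, 0/1 + 1/1*1/1) = [4/5, 1/1)
  emit 'f', narrow to [3/5, 4/5)
Step 2: interval [3/5, 4/5), width = 4/5 - 3/5 = 1/5
  'e': [3/5 + 1/5*0/1, 3/5 + 1/5*2/5) = [3/5, 17/25)
  'a': [3/5 + 1/5*2/5, 3/5 + 1/5*3/5) = [17/25, 18/25)
  'f': [3/5 + 1/5*3/5, 3/5 + 1/5*4/5) = [18/25, 19/25) <- contains code 91/125
  'c': [3/5 + 1/5*4/5, 3/5 + 1/5*1/1) = [19/25, 4/5)
  emit 'f', narrow to [18/25, 19/25)
Step 3: interval [18/25, 19/25), width = 19/25 - 18/25 = 1/25
  'e': [18/25 + 1/25*0/1, 18/25 + 1/25*2/5) = [18/25, 92/125) <- contains code 91/125
  'a': [18/25 + 1/25*2/5, 18/25 + 1/25*3/5) = [92/125, 93/125)
  'f': [18/25 + 1/25*3/5, 18/25 + 1/25*4/5) = [93/125, 94/125)
  'c': [18/25 + 1/25*4/5, 18/25 + 1/25*1/1) = [94/125, 19/25)
  emit 'e', narrow to [18/25, 92/125)

Answer: ffe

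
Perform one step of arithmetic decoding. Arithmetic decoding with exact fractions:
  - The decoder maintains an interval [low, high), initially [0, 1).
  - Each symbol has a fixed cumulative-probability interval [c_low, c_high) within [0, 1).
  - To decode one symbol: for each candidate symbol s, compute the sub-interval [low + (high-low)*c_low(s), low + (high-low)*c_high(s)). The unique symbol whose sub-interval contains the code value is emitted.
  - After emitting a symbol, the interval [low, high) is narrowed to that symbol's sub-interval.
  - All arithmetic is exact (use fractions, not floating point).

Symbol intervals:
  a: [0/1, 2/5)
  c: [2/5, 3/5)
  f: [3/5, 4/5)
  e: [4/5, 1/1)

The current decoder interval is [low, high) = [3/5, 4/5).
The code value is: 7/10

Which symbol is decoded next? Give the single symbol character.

Interval width = high − low = 4/5 − 3/5 = 1/5
Scaled code = (code − low) / width = (7/10 − 3/5) / 1/5 = 1/2
  a: [0/1, 2/5) 
  c: [2/5, 3/5) ← scaled code falls here ✓
  f: [3/5, 4/5) 
  e: [4/5, 1/1) 

Answer: c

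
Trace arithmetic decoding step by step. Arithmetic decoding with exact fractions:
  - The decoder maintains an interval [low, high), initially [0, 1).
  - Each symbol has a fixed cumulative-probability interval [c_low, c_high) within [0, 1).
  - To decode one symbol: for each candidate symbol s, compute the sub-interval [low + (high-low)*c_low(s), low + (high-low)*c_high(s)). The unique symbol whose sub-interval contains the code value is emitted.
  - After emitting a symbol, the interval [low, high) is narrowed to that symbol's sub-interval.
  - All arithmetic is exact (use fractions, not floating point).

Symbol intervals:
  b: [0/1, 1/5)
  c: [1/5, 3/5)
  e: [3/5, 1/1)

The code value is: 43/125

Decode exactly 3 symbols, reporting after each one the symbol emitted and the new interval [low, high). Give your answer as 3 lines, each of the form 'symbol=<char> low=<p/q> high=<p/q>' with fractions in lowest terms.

Step 1: interval [0/1, 1/1), width = 1/1 - 0/1 = 1/1
  'b': [0/1 + 1/1*0/1, 0/1 + 1/1*1/5) = [0/1, 1/5)
  'c': [0/1 + 1/1*1/5, 0/1 + 1/1*3/5) = [1/5, 3/5) <- contains code 43/125
  'e': [0/1 + 1/1*3/5, 0/1 + 1/1*1/1) = [3/5, 1/1)
  emit 'c', narrow to [1/5, 3/5)
Step 2: interval [1/5, 3/5), width = 3/5 - 1/5 = 2/5
  'b': [1/5 + 2/5*0/1, 1/5 + 2/5*1/5) = [1/5, 7/25)
  'c': [1/5 + 2/5*1/5, 1/5 + 2/5*3/5) = [7/25, 11/25) <- contains code 43/125
  'e': [1/5 + 2/5*3/5, 1/5 + 2/5*1/1) = [11/25, 3/5)
  emit 'c', narrow to [7/25, 11/25)
Step 3: interval [7/25, 11/25), width = 11/25 - 7/25 = 4/25
  'b': [7/25 + 4/25*0/1, 7/25 + 4/25*1/5) = [7/25, 39/125)
  'c': [7/25 + 4/25*1/5, 7/25 + 4/25*3/5) = [39/125, 47/125) <- contains code 43/125
  'e': [7/25 + 4/25*3/5, 7/25 + 4/25*1/1) = [47/125, 11/25)
  emit 'c', narrow to [39/125, 47/125)

Answer: symbol=c low=1/5 high=3/5
symbol=c low=7/25 high=11/25
symbol=c low=39/125 high=47/125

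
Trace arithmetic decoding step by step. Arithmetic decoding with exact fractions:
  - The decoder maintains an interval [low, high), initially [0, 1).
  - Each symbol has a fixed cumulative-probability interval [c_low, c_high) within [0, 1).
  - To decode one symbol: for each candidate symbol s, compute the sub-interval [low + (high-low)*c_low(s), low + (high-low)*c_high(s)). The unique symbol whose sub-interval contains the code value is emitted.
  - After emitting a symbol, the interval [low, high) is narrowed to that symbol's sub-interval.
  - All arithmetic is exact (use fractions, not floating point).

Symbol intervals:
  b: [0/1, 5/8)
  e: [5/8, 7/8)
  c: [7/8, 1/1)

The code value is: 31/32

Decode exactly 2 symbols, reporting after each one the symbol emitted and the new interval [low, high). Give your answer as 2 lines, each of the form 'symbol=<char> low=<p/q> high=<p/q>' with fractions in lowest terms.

Answer: symbol=c low=7/8 high=1/1
symbol=e low=61/64 high=63/64

Derivation:
Step 1: interval [0/1, 1/1), width = 1/1 - 0/1 = 1/1
  'b': [0/1 + 1/1*0/1, 0/1 + 1/1*5/8) = [0/1, 5/8)
  'e': [0/1 + 1/1*5/8, 0/1 + 1/1*7/8) = [5/8, 7/8)
  'c': [0/1 + 1/1*7/8, 0/1 + 1/1*1/1) = [7/8, 1/1) <- contains code 31/32
  emit 'c', narrow to [7/8, 1/1)
Step 2: interval [7/8, 1/1), width = 1/1 - 7/8 = 1/8
  'b': [7/8 + 1/8*0/1, 7/8 + 1/8*5/8) = [7/8, 61/64)
  'e': [7/8 + 1/8*5/8, 7/8 + 1/8*7/8) = [61/64, 63/64) <- contains code 31/32
  'c': [7/8 + 1/8*7/8, 7/8 + 1/8*1/1) = [63/64, 1/1)
  emit 'e', narrow to [61/64, 63/64)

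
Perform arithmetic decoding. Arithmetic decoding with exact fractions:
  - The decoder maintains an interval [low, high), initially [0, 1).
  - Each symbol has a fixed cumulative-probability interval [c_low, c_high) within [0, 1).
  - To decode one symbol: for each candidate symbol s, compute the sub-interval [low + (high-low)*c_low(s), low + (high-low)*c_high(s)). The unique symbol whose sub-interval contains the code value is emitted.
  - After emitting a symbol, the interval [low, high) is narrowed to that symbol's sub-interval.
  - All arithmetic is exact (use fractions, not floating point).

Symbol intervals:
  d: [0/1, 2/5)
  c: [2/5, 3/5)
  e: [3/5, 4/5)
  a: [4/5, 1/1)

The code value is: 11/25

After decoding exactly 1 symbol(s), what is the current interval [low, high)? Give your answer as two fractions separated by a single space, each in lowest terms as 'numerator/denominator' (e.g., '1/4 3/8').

Step 1: interval [0/1, 1/1), width = 1/1 - 0/1 = 1/1
  'd': [0/1 + 1/1*0/1, 0/1 + 1/1*2/5) = [0/1, 2/5)
  'c': [0/1 + 1/1*2/5, 0/1 + 1/1*3/5) = [2/5, 3/5) <- contains code 11/25
  'e': [0/1 + 1/1*3/5, 0/1 + 1/1*4/5) = [3/5, 4/5)
  'a': [0/1 + 1/1*4/5, 0/1 + 1/1*1/1) = [4/5, 1/1)
  emit 'c', narrow to [2/5, 3/5)

Answer: 2/5 3/5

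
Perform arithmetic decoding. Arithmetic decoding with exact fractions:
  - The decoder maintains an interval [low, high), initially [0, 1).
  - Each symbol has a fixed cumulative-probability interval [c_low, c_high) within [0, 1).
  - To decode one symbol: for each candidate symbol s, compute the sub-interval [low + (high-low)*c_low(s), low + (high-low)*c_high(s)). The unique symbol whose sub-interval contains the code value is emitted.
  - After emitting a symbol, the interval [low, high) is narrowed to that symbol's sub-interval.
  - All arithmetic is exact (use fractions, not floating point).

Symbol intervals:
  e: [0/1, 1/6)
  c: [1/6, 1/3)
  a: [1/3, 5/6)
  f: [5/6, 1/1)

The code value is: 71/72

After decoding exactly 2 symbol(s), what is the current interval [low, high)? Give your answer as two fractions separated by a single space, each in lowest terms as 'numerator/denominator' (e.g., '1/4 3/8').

Answer: 35/36 1/1

Derivation:
Step 1: interval [0/1, 1/1), width = 1/1 - 0/1 = 1/1
  'e': [0/1 + 1/1*0/1, 0/1 + 1/1*1/6) = [0/1, 1/6)
  'c': [0/1 + 1/1*1/6, 0/1 + 1/1*1/3) = [1/6, 1/3)
  'a': [0/1 + 1/1*1/3, 0/1 + 1/1*5/6) = [1/3, 5/6)
  'f': [0/1 + 1/1*5/6, 0/1 + 1/1*1/1) = [5/6, 1/1) <- contains code 71/72
  emit 'f', narrow to [5/6, 1/1)
Step 2: interval [5/6, 1/1), width = 1/1 - 5/6 = 1/6
  'e': [5/6 + 1/6*0/1, 5/6 + 1/6*1/6) = [5/6, 31/36)
  'c': [5/6 + 1/6*1/6, 5/6 + 1/6*1/3) = [31/36, 8/9)
  'a': [5/6 + 1/6*1/3, 5/6 + 1/6*5/6) = [8/9, 35/36)
  'f': [5/6 + 1/6*5/6, 5/6 + 1/6*1/1) = [35/36, 1/1) <- contains code 71/72
  emit 'f', narrow to [35/36, 1/1)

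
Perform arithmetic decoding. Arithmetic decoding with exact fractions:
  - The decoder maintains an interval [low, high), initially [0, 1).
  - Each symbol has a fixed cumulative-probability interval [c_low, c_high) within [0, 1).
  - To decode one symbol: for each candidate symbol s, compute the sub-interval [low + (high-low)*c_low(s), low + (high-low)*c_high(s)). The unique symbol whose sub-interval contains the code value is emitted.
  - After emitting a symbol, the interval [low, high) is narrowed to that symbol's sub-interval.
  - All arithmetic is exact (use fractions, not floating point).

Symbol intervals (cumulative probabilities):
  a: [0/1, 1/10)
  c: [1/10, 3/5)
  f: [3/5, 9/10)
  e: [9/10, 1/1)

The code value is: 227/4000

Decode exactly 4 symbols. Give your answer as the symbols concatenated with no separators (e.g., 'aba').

Answer: acec

Derivation:
Step 1: interval [0/1, 1/1), width = 1/1 - 0/1 = 1/1
  'a': [0/1 + 1/1*0/1, 0/1 + 1/1*1/10) = [0/1, 1/10) <- contains code 227/4000
  'c': [0/1 + 1/1*1/10, 0/1 + 1/1*3/5) = [1/10, 3/5)
  'f': [0/1 + 1/1*3/5, 0/1 + 1/1*9/10) = [3/5, 9/10)
  'e': [0/1 + 1/1*9/10, 0/1 + 1/1*1/1) = [9/10, 1/1)
  emit 'a', narrow to [0/1, 1/10)
Step 2: interval [0/1, 1/10), width = 1/10 - 0/1 = 1/10
  'a': [0/1 + 1/10*0/1, 0/1 + 1/10*1/10) = [0/1, 1/100)
  'c': [0/1 + 1/10*1/10, 0/1 + 1/10*3/5) = [1/100, 3/50) <- contains code 227/4000
  'f': [0/1 + 1/10*3/5, 0/1 + 1/10*9/10) = [3/50, 9/100)
  'e': [0/1 + 1/10*9/10, 0/1 + 1/10*1/1) = [9/100, 1/10)
  emit 'c', narrow to [1/100, 3/50)
Step 3: interval [1/100, 3/50), width = 3/50 - 1/100 = 1/20
  'a': [1/100 + 1/20*0/1, 1/100 + 1/20*1/10) = [1/100, 3/200)
  'c': [1/100 + 1/20*1/10, 1/100 + 1/20*3/5) = [3/200, 1/25)
  'f': [1/100 + 1/20*3/5, 1/100 + 1/20*9/10) = [1/25, 11/200)
  'e': [1/100 + 1/20*9/10, 1/100 + 1/20*1/1) = [11/200, 3/50) <- contains code 227/4000
  emit 'e', narrow to [11/200, 3/50)
Step 4: interval [11/200, 3/50), width = 3/50 - 11/200 = 1/200
  'a': [11/200 + 1/200*0/1, 11/200 + 1/200*1/10) = [11/200, 111/2000)
  'c': [11/200 + 1/200*1/10, 11/200 + 1/200*3/5) = [111/2000, 29/500) <- contains code 227/4000
  'f': [11/200 + 1/200*3/5, 11/200 + 1/200*9/10) = [29/500, 119/2000)
  'e': [11/200 + 1/200*9/10, 11/200 + 1/200*1/1) = [119/2000, 3/50)
  emit 'c', narrow to [111/2000, 29/500)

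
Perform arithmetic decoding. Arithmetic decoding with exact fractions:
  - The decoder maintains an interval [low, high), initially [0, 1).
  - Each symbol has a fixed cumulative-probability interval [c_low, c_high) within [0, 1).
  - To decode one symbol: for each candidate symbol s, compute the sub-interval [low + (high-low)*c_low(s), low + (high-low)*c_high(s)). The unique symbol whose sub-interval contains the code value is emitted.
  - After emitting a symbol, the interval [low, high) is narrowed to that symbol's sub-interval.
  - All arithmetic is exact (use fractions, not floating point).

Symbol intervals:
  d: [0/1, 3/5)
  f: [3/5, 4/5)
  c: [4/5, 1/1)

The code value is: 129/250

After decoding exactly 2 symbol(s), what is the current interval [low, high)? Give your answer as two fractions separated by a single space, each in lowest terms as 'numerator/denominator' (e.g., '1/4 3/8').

Answer: 12/25 3/5

Derivation:
Step 1: interval [0/1, 1/1), width = 1/1 - 0/1 = 1/1
  'd': [0/1 + 1/1*0/1, 0/1 + 1/1*3/5) = [0/1, 3/5) <- contains code 129/250
  'f': [0/1 + 1/1*3/5, 0/1 + 1/1*4/5) = [3/5, 4/5)
  'c': [0/1 + 1/1*4/5, 0/1 + 1/1*1/1) = [4/5, 1/1)
  emit 'd', narrow to [0/1, 3/5)
Step 2: interval [0/1, 3/5), width = 3/5 - 0/1 = 3/5
  'd': [0/1 + 3/5*0/1, 0/1 + 3/5*3/5) = [0/1, 9/25)
  'f': [0/1 + 3/5*3/5, 0/1 + 3/5*4/5) = [9/25, 12/25)
  'c': [0/1 + 3/5*4/5, 0/1 + 3/5*1/1) = [12/25, 3/5) <- contains code 129/250
  emit 'c', narrow to [12/25, 3/5)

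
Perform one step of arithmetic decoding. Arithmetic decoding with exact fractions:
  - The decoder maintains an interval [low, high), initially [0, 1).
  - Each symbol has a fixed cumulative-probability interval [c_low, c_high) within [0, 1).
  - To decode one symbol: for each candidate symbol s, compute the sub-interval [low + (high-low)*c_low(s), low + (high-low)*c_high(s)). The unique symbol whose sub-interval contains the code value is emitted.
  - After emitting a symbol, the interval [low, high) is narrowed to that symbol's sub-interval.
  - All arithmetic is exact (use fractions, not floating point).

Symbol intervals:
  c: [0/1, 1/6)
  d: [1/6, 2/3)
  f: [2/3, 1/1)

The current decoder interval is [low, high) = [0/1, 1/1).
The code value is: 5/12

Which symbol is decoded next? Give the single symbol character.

Interval width = high − low = 1/1 − 0/1 = 1/1
Scaled code = (code − low) / width = (5/12 − 0/1) / 1/1 = 5/12
  c: [0/1, 1/6) 
  d: [1/6, 2/3) ← scaled code falls here ✓
  f: [2/3, 1/1) 

Answer: d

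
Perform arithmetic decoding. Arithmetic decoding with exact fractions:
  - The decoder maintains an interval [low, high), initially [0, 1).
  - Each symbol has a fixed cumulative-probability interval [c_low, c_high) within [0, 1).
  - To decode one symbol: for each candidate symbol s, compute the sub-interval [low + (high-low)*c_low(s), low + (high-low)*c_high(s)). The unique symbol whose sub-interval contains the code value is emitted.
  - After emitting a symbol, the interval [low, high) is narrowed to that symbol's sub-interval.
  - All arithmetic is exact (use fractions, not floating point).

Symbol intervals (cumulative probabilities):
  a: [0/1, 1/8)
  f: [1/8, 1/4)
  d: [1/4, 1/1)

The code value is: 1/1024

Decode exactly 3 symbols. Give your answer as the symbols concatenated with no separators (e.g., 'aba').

Step 1: interval [0/1, 1/1), width = 1/1 - 0/1 = 1/1
  'a': [0/1 + 1/1*0/1, 0/1 + 1/1*1/8) = [0/1, 1/8) <- contains code 1/1024
  'f': [0/1 + 1/1*1/8, 0/1 + 1/1*1/4) = [1/8, 1/4)
  'd': [0/1 + 1/1*1/4, 0/1 + 1/1*1/1) = [1/4, 1/1)
  emit 'a', narrow to [0/1, 1/8)
Step 2: interval [0/1, 1/8), width = 1/8 - 0/1 = 1/8
  'a': [0/1 + 1/8*0/1, 0/1 + 1/8*1/8) = [0/1, 1/64) <- contains code 1/1024
  'f': [0/1 + 1/8*1/8, 0/1 + 1/8*1/4) = [1/64, 1/32)
  'd': [0/1 + 1/8*1/4, 0/1 + 1/8*1/1) = [1/32, 1/8)
  emit 'a', narrow to [0/1, 1/64)
Step 3: interval [0/1, 1/64), width = 1/64 - 0/1 = 1/64
  'a': [0/1 + 1/64*0/1, 0/1 + 1/64*1/8) = [0/1, 1/512) <- contains code 1/1024
  'f': [0/1 + 1/64*1/8, 0/1 + 1/64*1/4) = [1/512, 1/256)
  'd': [0/1 + 1/64*1/4, 0/1 + 1/64*1/1) = [1/256, 1/64)
  emit 'a', narrow to [0/1, 1/512)

Answer: aaa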